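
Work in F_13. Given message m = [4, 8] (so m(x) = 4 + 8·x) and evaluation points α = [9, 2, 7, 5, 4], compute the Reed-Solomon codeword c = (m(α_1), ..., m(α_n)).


c = [11, 7, 8, 5, 10]

Message polynomial: m(x) = 4 + 8·x (mod 13).
For each evaluation point α_i, compute m(α_i) mod 13:
  α_1 = 9: Horner steps 8 → 11, so m(9) = 11.
  α_2 = 2: Horner steps 8 → 7, so m(2) = 7.
  α_3 = 7: Horner steps 8 → 8, so m(7) = 8.
  α_4 = 5: Horner steps 8 → 5, so m(5) = 5.
  α_5 = 4: Horner steps 8 → 10, so m(4) = 10.
Codeword c = [11, 7, 8, 5, 10] ∈ F_13^5.


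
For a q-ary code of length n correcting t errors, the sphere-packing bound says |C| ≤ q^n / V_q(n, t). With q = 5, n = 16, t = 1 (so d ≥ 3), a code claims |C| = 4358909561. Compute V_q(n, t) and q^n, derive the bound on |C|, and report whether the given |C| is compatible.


V_q(n, t) = 65, q^n = 152587890625, Hamming bound = 2347506009, |C| = 4358909561 > bound (violated).

Step 1: Compute V_q(n, t) = Σ_{j=0}^1 C(n, j) (q−1)^j.
  j = 0: C(16,0)·(4)^0 = 1·1 = 1.
  j = 1: C(16,1)·(4)^1 = 16·4 = 64.
  V_q(n, t) = 1 + 64 = 65.
Step 2: q^n = 5^16 = 152587890625.
Step 3: Hamming bound ⌊q^n / V_q(n,t)⌋ = ⌊152587890625/65⌋ = 2347506009.
Step 4: Compare |C| = 4358909561 to 2347506009: violated.
The claimed |C| lies above the Hamming bound, so no 5-ary code of length 16 with d ≥ 3 can have 4358909561 codewords.


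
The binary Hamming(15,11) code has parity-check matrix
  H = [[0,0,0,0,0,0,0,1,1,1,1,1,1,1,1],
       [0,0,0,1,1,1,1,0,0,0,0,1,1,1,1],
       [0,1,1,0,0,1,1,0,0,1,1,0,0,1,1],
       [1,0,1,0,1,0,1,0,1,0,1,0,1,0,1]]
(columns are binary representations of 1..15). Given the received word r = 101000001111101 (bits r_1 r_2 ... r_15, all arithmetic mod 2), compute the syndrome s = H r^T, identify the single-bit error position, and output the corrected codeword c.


s = (0, 1, 0, 0)^T, error position = 4, corrected codeword c = 101100001111101

Compute s = H r^T mod 2 one row at a time:
  s_1 = 0 + 1 + 1 + 1 + 1 + 1 + 0 + 1 = 6 ≡ 0 (mod 2).
  s_2 = 0 + 0 + 0 + 0 + 1 + 1 + 0 + 1 = 3 ≡ 1 (mod 2).
  s_3 = 0 + 1 + 0 + 0 + 1 + 1 + 0 + 1 = 4 ≡ 0 (mod 2).
  s_4 = 1 + 1 + 0 + 0 + 1 + 1 + 1 + 1 = 6 ≡ 0 (mod 2).
s = (0, 1, 0, 0)^T — this equals column 4 of H (binary 0100), so error is at position 4.
Correct: flip bit 4 of r = 101000001111101 to get c = 101100001111101.


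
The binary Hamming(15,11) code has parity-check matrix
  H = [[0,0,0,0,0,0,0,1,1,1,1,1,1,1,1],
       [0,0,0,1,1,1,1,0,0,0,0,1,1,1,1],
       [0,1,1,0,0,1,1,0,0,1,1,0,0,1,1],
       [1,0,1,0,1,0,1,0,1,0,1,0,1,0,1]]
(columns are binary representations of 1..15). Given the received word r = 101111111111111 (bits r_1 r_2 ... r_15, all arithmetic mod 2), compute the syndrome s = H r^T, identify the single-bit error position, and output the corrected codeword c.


s = (0, 0, 1, 0)^T, error position = 2, corrected codeword c = 111111111111111

Compute s = H r^T mod 2 one row at a time:
  s_1 = 1 + 1 + 1 + 1 + 1 + 1 + 1 + 1 = 8 ≡ 0 (mod 2).
  s_2 = 1 + 1 + 1 + 1 + 1 + 1 + 1 + 1 = 8 ≡ 0 (mod 2).
  s_3 = 0 + 1 + 1 + 1 + 1 + 1 + 1 + 1 = 7 ≡ 1 (mod 2).
  s_4 = 1 + 1 + 1 + 1 + 1 + 1 + 1 + 1 = 8 ≡ 0 (mod 2).
s = (0, 0, 1, 0)^T — this equals column 2 of H (binary 0010), so error is at position 2.
Correct: flip bit 2 of r = 101111111111111 to get c = 111111111111111.


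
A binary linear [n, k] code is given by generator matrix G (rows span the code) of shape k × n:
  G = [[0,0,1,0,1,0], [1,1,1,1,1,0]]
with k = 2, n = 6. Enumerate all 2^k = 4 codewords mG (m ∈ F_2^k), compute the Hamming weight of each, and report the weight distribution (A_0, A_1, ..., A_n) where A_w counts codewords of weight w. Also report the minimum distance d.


Weight distribution: A_0 = 1, A_2 = 1, A_3 = 1, A_5 = 1. Minimum distance d = 2.

Enumerate all 2^2 = 4 messages m ∈ F_2^2.
For each, compute codeword c = mG in F_2^6, then tally its weight.
  m = 00 → c = 000000, weight = 0.
  m = 10 → c = 001010, weight = 2.
  m = 01 → c = 111110, weight = 5.
  m = 11 → c = 110100, weight = 3.
Tally weights:
  weight 0: 1 codewords.
  weight 2: 1 codewords.
  weight 3: 1 codewords.
  weight 5: 1 codewords.
Minimum distance d = smallest w > 0 with A_w > 0 = 2.
Sanity: Σ A_w = 4 = 2^2 = 4 ✓.


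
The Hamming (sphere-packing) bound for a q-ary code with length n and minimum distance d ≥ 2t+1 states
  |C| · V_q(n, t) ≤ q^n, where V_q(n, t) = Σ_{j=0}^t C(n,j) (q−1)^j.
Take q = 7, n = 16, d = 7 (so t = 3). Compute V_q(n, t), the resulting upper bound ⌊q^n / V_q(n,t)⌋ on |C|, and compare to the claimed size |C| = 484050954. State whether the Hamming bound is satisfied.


V_q(n, t) = 125377, q^n = 33232930569601, Hamming bound = 265064011, |C| = 484050954 > bound (violated).

Step 1: Compute V_q(n, t) = Σ_{j=0}^3 C(n, j) (q−1)^j.
  j = 0: C(16,0)·(6)^0 = 1·1 = 1.
  j = 1: C(16,1)·(6)^1 = 16·6 = 96.
  j = 2: C(16,2)·(6)^2 = 120·36 = 4320.
  j = 3: C(16,3)·(6)^3 = 560·216 = 120960.
  V_q(n, t) = 1 + 96 + 4320 + 120960 = 125377.
Step 2: q^n = 7^16 = 33232930569601.
Step 3: Hamming bound ⌊q^n / V_q(n,t)⌋ = ⌊33232930569601/125377⌋ = 265064011.
Step 4: Compare |C| = 484050954 to 265064011: violated.
The claimed |C| lies above the Hamming bound, so no 7-ary code of length 16 with d ≥ 7 can have 484050954 codewords.


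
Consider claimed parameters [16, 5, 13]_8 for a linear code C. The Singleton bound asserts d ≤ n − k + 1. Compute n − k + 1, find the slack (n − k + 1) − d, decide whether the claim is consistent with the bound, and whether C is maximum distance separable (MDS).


Singleton RHS = n − k + 1 = 12, slack = -1, bound violated (no such code; not MDS).

Singleton bound: d ≤ n − k + 1.
Here n = 16, k = 5, so n − k + 1 = 12.
Given d = 13, check d ≤ 12: NO.
Slack = (n − k + 1) − d = -1.
The slack is negative: d = 13 exceeds n − k + 1 = 12 by 1, so the Singleton bound is violated and no linear [16, 5, 13]_8 code can exist. In particular it is not MDS (MDS requires d = n − k + 1 exactly).
Description: the claimed parameters are [16, 5, 13]_8; such a code would be impossible (violates the Singleton bound).


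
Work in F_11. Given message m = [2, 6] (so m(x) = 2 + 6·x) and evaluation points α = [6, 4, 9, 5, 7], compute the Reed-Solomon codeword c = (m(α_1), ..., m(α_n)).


c = [5, 4, 1, 10, 0]

Message polynomial: m(x) = 2 + 6·x (mod 11).
For each evaluation point α_i, compute m(α_i) mod 11:
  α_1 = 6: Horner steps 6 → 5, so m(6) = 5.
  α_2 = 4: Horner steps 6 → 4, so m(4) = 4.
  α_3 = 9: Horner steps 6 → 1, so m(9) = 1.
  α_4 = 5: Horner steps 6 → 10, so m(5) = 10.
  α_5 = 7: Horner steps 6 → 0, so m(7) = 0.
Codeword c = [5, 4, 1, 10, 0] ∈ F_11^5.


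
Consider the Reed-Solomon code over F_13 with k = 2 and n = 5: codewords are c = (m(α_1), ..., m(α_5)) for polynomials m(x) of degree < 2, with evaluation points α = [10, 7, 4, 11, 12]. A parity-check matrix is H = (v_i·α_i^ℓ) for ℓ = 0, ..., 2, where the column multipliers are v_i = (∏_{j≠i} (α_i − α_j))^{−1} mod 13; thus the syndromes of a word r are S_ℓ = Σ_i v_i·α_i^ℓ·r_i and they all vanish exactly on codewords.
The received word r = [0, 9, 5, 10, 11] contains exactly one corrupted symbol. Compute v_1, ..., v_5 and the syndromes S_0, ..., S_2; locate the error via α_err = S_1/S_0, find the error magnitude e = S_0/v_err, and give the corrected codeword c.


S = (2, 11, 2), error at position 5, error magnitude e = 4, c = [0, 9, 5, 10, 7].

Step 1: column multipliers v_i = (∏_{j≠i}(α_i − α_j))^{−1} mod 13.
  i = 1 (α = 10): (10−7)(10−4)(10−11)(10−12) = 3·6·(−1)·(−2) = 36 ≡ 10, so v_1 = 10^{−1} = 4 (mod 13).
  i = 2 (α = 7): (7−10)(7−4)(7−11)(7−12) = (−3)·3·(−4)·(−5) = −180 ≡ 2, so v_2 = 2^{−1} = 7 (mod 13).
  i = 3 (α = 4): (4−10)(4−7)(4−11)(4−12) = (−6)·(−3)·(−7)·(−8) = 1008 ≡ 7, so v_3 = 7^{−1} = 2 (mod 13).
  i = 4 (α = 11): (11−10)(11−7)(11−4)(11−12) = 1·4·7·(−1) = −28 ≡ 11, so v_4 = 11^{−1} = 6 (mod 13).
  i = 5 (α = 12): (12−10)(12−7)(12−4)(12−11) = 2·5·8·1 = 80 ≡ 2, so v_5 = 2^{−1} = 7 (mod 13).
  v = [4, 7, 2, 6, 7].
Step 2: syndromes of r = [0, 9, 5, 10, 11] (all sums mod 13).
  S_0 = Σ v_i r_i = 4·0 + 7·9 + 2·5 + 6·10 + 7·11 = 210 ≡ 2.
  S_1 = Σ v_i α_i r_i = 4·10·0 + 7·7·9 + 2·4·5 + 6·11·10 + 7·12·11 = 2065 ≡ 11.
  α_i^2 mod 13 = [9, 10, 3, 4, 1].
  S_2 = Σ v_i α_i^2 r_i = 4·9·0 + 7·10·9 + 2·3·5 + 6·4·10 + 7·1·11 = 977 ≡ 2.
  S = (2, 11, 2) ≠ 0, so r is not a codeword (an error is present).
Step 3: locate the error. For a single error e at position i, S_ℓ = v_i·e·α_i^ℓ, so α_err = S_1/S_0.
  S_0^{−1} = 2^{−1} = 7 (mod 13), so α_err = 11·7 = 77 ≡ 12 = α_5. Error position i = 5.
  Consistency check: S_2/S_1 = 2·6 = 12 ≡ 12 = α_err ✓ (single-error assumption holds).
Step 4: error magnitude e = S_0/v_5 = S_0·∏_{j≠5}(α_5 − α_j) = 2·2 = 4 ≡ 4 (mod 13).
Step 5: correct position 5: c_5 = r_5 − e = 11 − 4 ≡ 7 (mod 13). Hence c = [0, 9, 5, 10, 7].
  Check: interpolating c through the α_i gives m(x) = 4 + 10·x (degree < 2) with m(α_i) = c_i for every i, so c is indeed a codeword.


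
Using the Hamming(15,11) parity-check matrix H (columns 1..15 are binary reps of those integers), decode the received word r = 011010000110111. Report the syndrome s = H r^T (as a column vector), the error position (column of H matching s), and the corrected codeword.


s = (1, 0, 0, 1)^T, error position = 9, corrected codeword c = 011010001110111

Compute s = H r^T mod 2 one row at a time:
  s_1 = 0 + 0 + 1 + 1 + 0 + 1 + 1 + 1 = 5 ≡ 1 (mod 2).
  s_2 = 0 + 1 + 0 + 0 + 0 + 1 + 1 + 1 = 4 ≡ 0 (mod 2).
  s_3 = 1 + 1 + 0 + 0 + 1 + 1 + 1 + 1 = 6 ≡ 0 (mod 2).
  s_4 = 0 + 1 + 1 + 0 + 0 + 1 + 1 + 1 = 5 ≡ 1 (mod 2).
s = (1, 0, 0, 1)^T — this equals column 9 of H (binary 1001), so error is at position 9.
Correct: flip bit 9 of r = 011010000110111 to get c = 011010001110111.


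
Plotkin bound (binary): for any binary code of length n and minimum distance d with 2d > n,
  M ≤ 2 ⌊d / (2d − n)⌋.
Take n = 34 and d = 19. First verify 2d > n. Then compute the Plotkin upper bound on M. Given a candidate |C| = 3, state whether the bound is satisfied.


Plotkin bound M ≤ 8; given |C| = 3 ≤ bound (satisfied).

Check applicability: 2d = 38, n = 34.
2d − n = 4 > 0, so Plotkin applies.
Compute d/(2d−n) = 19/4 ≈ 4.7500.
⌊d/(2d−n)⌋ = 4.
Plotkin bound: M ≤ 2·4 = 8.
Given |C| = 3, check: satisfied.
This |C| is below the Plotkin bound.


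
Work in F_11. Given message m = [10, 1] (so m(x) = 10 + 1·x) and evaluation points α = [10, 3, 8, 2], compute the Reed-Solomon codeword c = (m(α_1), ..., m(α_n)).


c = [9, 2, 7, 1]

Message polynomial: m(x) = 10 + 1·x (mod 11).
For each evaluation point α_i, compute m(α_i) mod 11:
  α_1 = 10: Horner steps 1 → 9, so m(10) = 9.
  α_2 = 3: Horner steps 1 → 2, so m(3) = 2.
  α_3 = 8: Horner steps 1 → 7, so m(8) = 7.
  α_4 = 2: Horner steps 1 → 1, so m(2) = 1.
Codeword c = [9, 2, 7, 1] ∈ F_11^4.


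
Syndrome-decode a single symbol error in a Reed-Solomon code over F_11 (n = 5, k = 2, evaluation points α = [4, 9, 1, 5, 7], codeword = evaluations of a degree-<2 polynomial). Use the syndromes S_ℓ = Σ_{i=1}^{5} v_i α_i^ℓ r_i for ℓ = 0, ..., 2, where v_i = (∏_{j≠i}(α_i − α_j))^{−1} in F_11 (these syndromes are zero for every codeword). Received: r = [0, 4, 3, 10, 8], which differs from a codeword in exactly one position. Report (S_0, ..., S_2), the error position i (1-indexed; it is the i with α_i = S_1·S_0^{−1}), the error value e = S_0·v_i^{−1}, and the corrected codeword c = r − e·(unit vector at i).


S = (9, 4, 3), error at position 2, error magnitude e = 9, c = [0, 6, 3, 10, 8].

Step 1: column multipliers v_i = (∏_{j≠i}(α_i − α_j))^{−1} mod 11.
  i = 1 (α = 4): (4−9)(4−1)(4−5)(4−7) = (−5)·3·(−1)·(−3) = −45 ≡ 10, so v_1 = 10^{−1} = 10 (mod 11).
  i = 2 (α = 9): (9−4)(9−1)(9−5)(9−7) = 5·8·4·2 = 320 ≡ 1, so v_2 = 1^{−1} = 1 (mod 11).
  i = 3 (α = 1): (1−4)(1−9)(1−5)(1−7) = (−3)·(−8)·(−4)·(−6) = 576 ≡ 4, so v_3 = 4^{−1} = 3 (mod 11).
  i = 4 (α = 5): (5−4)(5−9)(5−1)(5−7) = 1·(−4)·4·(−2) = 32 ≡ 10, so v_4 = 10^{−1} = 10 (mod 11).
  i = 5 (α = 7): (7−4)(7−9)(7−1)(7−5) = 3·(−2)·6·2 = −72 ≡ 5, so v_5 = 5^{−1} = 9 (mod 11).
  v = [10, 1, 3, 10, 9].
Step 2: syndromes of r = [0, 4, 3, 10, 8] (all sums mod 11).
  S_0 = Σ v_i r_i = 10·0 + 1·4 + 3·3 + 10·10 + 9·8 = 185 ≡ 9.
  S_1 = Σ v_i α_i r_i = 10·4·0 + 1·9·4 + 3·1·3 + 10·5·10 + 9·7·8 = 1049 ≡ 4.
  α_i^2 mod 11 = [5, 4, 1, 3, 5].
  S_2 = Σ v_i α_i^2 r_i = 10·5·0 + 1·4·4 + 3·1·3 + 10·3·10 + 9·5·8 = 685 ≡ 3.
  S = (9, 4, 3) ≠ 0, so r is not a codeword (an error is present).
Step 3: locate the error. For a single error e at position i, S_ℓ = v_i·e·α_i^ℓ, so α_err = S_1/S_0.
  S_0^{−1} = 9^{−1} = 5 (mod 11), so α_err = 4·5 = 20 ≡ 9 = α_2. Error position i = 2.
  Consistency check: S_2/S_1 = 3·3 = 9 ≡ 9 = α_err ✓ (single-error assumption holds).
Step 4: error magnitude e = S_0/v_2 = S_0·∏_{j≠2}(α_2 − α_j) = 9·1 = 9 ≡ 9 (mod 11).
Step 5: correct position 2: c_2 = r_2 − e = 4 − 9 ≡ 6 (mod 11). Hence c = [0, 6, 3, 10, 8].
  Check: interpolating c through the α_i gives m(x) = 4 + 10·x (degree < 2) with m(α_i) = c_i for every i, so c is indeed a codeword.


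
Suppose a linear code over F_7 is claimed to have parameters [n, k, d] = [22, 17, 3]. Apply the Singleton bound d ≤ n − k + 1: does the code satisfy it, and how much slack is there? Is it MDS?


Singleton RHS = n − k + 1 = 6, slack = 3, bound satisfied, not MDS.

Singleton bound: d ≤ n − k + 1.
Here n = 22, k = 17, so n − k + 1 = 6.
Given d = 3, check d ≤ 6: YES.
Slack = (n − k + 1) − d = 3.
The code is NOT MDS (slack = 3 > 0).
Description: the claimed parameters are [22, 17, 3]_7; such a code would be non-MDS.


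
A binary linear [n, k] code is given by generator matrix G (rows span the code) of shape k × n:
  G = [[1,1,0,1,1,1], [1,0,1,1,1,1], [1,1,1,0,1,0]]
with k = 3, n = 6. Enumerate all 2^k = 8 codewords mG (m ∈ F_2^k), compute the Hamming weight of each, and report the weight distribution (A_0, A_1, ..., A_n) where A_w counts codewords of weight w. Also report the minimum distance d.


Weight distribution: A_0 = 1, A_2 = 2, A_3 = 2, A_4 = 1, A_5 = 2. Minimum distance d = 2.

Enumerate all 2^3 = 8 messages m ∈ F_2^3.
For each, compute codeword c = mG in F_2^6, then tally its weight.
  m = 000 → c = 000000, weight = 0.
  m = 100 → c = 110111, weight = 5.
  m = 010 → c = 101111, weight = 5.
  m = 110 → c = 011000, weight = 2.
  m = 001 → c = 111010, weight = 4.
  m = 101 → c = 001101, weight = 3.
  m = 011 → c = 010101, weight = 3.
  m = 111 → c = 100010, weight = 2.
Tally weights:
  weight 0: 1 codewords.
  weight 2: 2 codewords.
  weight 3: 2 codewords.
  weight 4: 1 codewords.
  weight 5: 2 codewords.
Minimum distance d = smallest w > 0 with A_w > 0 = 2.
Sanity: Σ A_w = 8 = 2^3 = 8 ✓.


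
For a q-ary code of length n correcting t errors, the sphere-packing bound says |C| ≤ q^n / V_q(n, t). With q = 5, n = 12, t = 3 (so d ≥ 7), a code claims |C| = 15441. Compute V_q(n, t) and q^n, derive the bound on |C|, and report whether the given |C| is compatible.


V_q(n, t) = 15185, q^n = 244140625, Hamming bound = 16077, |C| = 15441 ≤ bound (satisfied).

Step 1: Compute V_q(n, t) = Σ_{j=0}^3 C(n, j) (q−1)^j.
  j = 0: C(12,0)·(4)^0 = 1·1 = 1.
  j = 1: C(12,1)·(4)^1 = 12·4 = 48.
  j = 2: C(12,2)·(4)^2 = 66·16 = 1056.
  j = 3: C(12,3)·(4)^3 = 220·64 = 14080.
  V_q(n, t) = 1 + 48 + 1056 + 14080 = 15185.
Step 2: q^n = 5^12 = 244140625.
Step 3: Hamming bound ⌊q^n / V_q(n,t)⌋ = ⌊244140625/15185⌋ = 16077.
Step 4: Compare |C| = 15441 to 16077: satisfied.
The claimed |C| lies below the Hamming bound.


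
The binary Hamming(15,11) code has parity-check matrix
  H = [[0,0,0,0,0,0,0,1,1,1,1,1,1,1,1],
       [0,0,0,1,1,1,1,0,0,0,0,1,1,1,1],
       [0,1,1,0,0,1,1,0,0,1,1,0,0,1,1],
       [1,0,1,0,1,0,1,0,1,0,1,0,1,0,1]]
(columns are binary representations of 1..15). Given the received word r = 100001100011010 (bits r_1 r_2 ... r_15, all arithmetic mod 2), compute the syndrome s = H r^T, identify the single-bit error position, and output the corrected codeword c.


s = (1, 0, 0, 1)^T, error position = 9, corrected codeword c = 100001101011010

Compute s = H r^T mod 2 one row at a time:
  s_1 = 0 + 0 + 0 + 1 + 1 + 0 + 1 + 0 = 3 ≡ 1 (mod 2).
  s_2 = 0 + 0 + 1 + 1 + 1 + 0 + 1 + 0 = 4 ≡ 0 (mod 2).
  s_3 = 0 + 0 + 1 + 1 + 0 + 1 + 1 + 0 = 4 ≡ 0 (mod 2).
  s_4 = 1 + 0 + 0 + 1 + 0 + 1 + 0 + 0 = 3 ≡ 1 (mod 2).
s = (1, 0, 0, 1)^T — this equals column 9 of H (binary 1001), so error is at position 9.
Correct: flip bit 9 of r = 100001100011010 to get c = 100001101011010.


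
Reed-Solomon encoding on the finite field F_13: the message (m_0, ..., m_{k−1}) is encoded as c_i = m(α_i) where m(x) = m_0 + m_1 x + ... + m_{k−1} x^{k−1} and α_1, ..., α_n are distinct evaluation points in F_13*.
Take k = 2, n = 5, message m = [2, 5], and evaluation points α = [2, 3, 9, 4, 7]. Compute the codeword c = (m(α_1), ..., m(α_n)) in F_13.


c = [12, 4, 8, 9, 11]

Message polynomial: m(x) = 2 + 5·x (mod 13).
For each evaluation point α_i, compute m(α_i) mod 13:
  α_1 = 2: Horner steps 5 → 12, so m(2) = 12.
  α_2 = 3: Horner steps 5 → 4, so m(3) = 4.
  α_3 = 9: Horner steps 5 → 8, so m(9) = 8.
  α_4 = 4: Horner steps 5 → 9, so m(4) = 9.
  α_5 = 7: Horner steps 5 → 11, so m(7) = 11.
Codeword c = [12, 4, 8, 9, 11] ∈ F_13^5.


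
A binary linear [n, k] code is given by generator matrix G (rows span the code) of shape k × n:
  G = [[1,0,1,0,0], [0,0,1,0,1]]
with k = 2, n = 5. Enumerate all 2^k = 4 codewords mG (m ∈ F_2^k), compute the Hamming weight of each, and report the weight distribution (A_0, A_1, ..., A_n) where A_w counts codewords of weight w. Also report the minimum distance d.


Weight distribution: A_0 = 1, A_2 = 3. Minimum distance d = 2.

Enumerate all 2^2 = 4 messages m ∈ F_2^2.
For each, compute codeword c = mG in F_2^5, then tally its weight.
  m = 00 → c = 00000, weight = 0.
  m = 10 → c = 10100, weight = 2.
  m = 01 → c = 00101, weight = 2.
  m = 11 → c = 10001, weight = 2.
Tally weights:
  weight 0: 1 codewords.
  weight 2: 3 codewords.
Minimum distance d = smallest w > 0 with A_w > 0 = 2.
Sanity: Σ A_w = 4 = 2^2 = 4 ✓.


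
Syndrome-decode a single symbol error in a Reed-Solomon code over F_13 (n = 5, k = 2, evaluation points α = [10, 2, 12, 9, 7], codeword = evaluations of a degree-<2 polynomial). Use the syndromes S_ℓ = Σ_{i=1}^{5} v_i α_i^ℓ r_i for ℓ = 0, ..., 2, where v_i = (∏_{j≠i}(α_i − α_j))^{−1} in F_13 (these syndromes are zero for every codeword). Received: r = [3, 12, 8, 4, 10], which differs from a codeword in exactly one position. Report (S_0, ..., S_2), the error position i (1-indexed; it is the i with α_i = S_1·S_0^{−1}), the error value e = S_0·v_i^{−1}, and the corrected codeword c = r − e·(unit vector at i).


S = (7, 5, 11), error at position 1, error magnitude e = 2, c = [1, 12, 8, 4, 10].

Step 1: column multipliers v_i = (∏_{j≠i}(α_i − α_j))^{−1} mod 13.
  i = 1 (α = 10): (10−2)(10−12)(10−9)(10−7) = 8·(−2)·1·3 = −48 ≡ 4, so v_1 = 4^{−1} = 10 (mod 13).
  i = 2 (α = 2): (2−10)(2−12)(2−9)(2−7) = (−8)·(−10)·(−7)·(−5) = 2800 ≡ 5, so v_2 = 5^{−1} = 8 (mod 13).
  i = 3 (α = 12): (12−10)(12−2)(12−9)(12−7) = 2·10·3·5 = 300 ≡ 1, so v_3 = 1^{−1} = 1 (mod 13).
  i = 4 (α = 9): (9−10)(9−2)(9−12)(9−7) = (−1)·7·(−3)·2 = 42 ≡ 3, so v_4 = 3^{−1} = 9 (mod 13).
  i = 5 (α = 7): (7−10)(7−2)(7−12)(7−9) = (−3)·5·(−5)·(−2) = −150 ≡ 6, so v_5 = 6^{−1} = 11 (mod 13).
  v = [10, 8, 1, 9, 11].
Step 2: syndromes of r = [3, 12, 8, 4, 10] (all sums mod 13).
  S_0 = Σ v_i r_i = 10·3 + 8·12 + 1·8 + 9·4 + 11·10 = 280 ≡ 7.
  S_1 = Σ v_i α_i r_i = 10·10·3 + 8·2·12 + 1·12·8 + 9·9·4 + 11·7·10 = 1682 ≡ 5.
  α_i^2 mod 13 = [9, 4, 1, 3, 10].
  S_2 = Σ v_i α_i^2 r_i = 10·9·3 + 8·4·12 + 1·1·8 + 9·3·4 + 11·10·10 = 1870 ≡ 11.
  S = (7, 5, 11) ≠ 0, so r is not a codeword (an error is present).
Step 3: locate the error. For a single error e at position i, S_ℓ = v_i·e·α_i^ℓ, so α_err = S_1/S_0.
  S_0^{−1} = 7^{−1} = 2 (mod 13), so α_err = 5·2 = 10 ≡ 10 = α_1. Error position i = 1.
  Consistency check: S_2/S_1 = 11·8 = 88 ≡ 10 = α_err ✓ (single-error assumption holds).
Step 4: error magnitude e = S_0/v_1 = S_0·∏_{j≠1}(α_1 − α_j) = 7·4 = 28 ≡ 2 (mod 13).
Step 5: correct position 1: c_1 = r_1 − e = 3 − 2 ≡ 1 (mod 13). Hence c = [1, 12, 8, 4, 10].
  Check: interpolating c through the α_i gives m(x) = 5 + 10·x (degree < 2) with m(α_i) = c_i for every i, so c is indeed a codeword.


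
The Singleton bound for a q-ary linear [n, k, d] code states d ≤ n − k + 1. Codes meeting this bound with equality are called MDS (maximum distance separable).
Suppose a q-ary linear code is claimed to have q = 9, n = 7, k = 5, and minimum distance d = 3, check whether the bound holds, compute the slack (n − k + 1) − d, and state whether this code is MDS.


Singleton RHS = n − k + 1 = 3, slack = 0, bound satisfied, MDS.

Singleton bound: d ≤ n − k + 1.
Here n = 7, k = 5, so n − k + 1 = 3.
Given d = 3, check d ≤ 3: YES.
Slack = (n − k + 1) − d = 0.
The code is MDS (slack = 0).
Description: the claimed parameters are [7, 5, 3]_9; such a code would be MDS (meets Singleton bound).


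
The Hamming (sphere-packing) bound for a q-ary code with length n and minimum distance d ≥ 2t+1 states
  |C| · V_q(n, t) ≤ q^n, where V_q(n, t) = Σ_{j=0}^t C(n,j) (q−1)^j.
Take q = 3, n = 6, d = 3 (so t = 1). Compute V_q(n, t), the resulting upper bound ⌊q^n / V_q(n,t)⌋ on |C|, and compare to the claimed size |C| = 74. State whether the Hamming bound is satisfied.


V_q(n, t) = 13, q^n = 729, Hamming bound = 56, |C| = 74 > bound (violated).

Step 1: Compute V_q(n, t) = Σ_{j=0}^1 C(n, j) (q−1)^j.
  j = 0: C(6,0)·(2)^0 = 1·1 = 1.
  j = 1: C(6,1)·(2)^1 = 6·2 = 12.
  V_q(n, t) = 1 + 12 = 13.
Step 2: q^n = 3^6 = 729.
Step 3: Hamming bound ⌊q^n / V_q(n,t)⌋ = ⌊729/13⌋ = 56.
Step 4: Compare |C| = 74 to 56: violated.
The claimed |C| lies above the Hamming bound, so no 3-ary code of length 6 with d ≥ 3 can have 74 codewords.


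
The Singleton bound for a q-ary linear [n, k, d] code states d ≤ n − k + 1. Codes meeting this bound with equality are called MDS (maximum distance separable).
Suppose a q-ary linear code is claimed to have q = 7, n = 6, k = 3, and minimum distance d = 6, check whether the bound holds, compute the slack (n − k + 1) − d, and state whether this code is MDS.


Singleton RHS = n − k + 1 = 4, slack = -2, bound violated (no such code; not MDS).

Singleton bound: d ≤ n − k + 1.
Here n = 6, k = 3, so n − k + 1 = 4.
Given d = 6, check d ≤ 4: NO.
Slack = (n − k + 1) − d = -2.
The slack is negative: d = 6 exceeds n − k + 1 = 4 by 2, so the Singleton bound is violated and no linear [6, 3, 6]_7 code can exist. In particular it is not MDS (MDS requires d = n − k + 1 exactly).
Description: the claimed parameters are [6, 3, 6]_7; such a code would be impossible (violates the Singleton bound).


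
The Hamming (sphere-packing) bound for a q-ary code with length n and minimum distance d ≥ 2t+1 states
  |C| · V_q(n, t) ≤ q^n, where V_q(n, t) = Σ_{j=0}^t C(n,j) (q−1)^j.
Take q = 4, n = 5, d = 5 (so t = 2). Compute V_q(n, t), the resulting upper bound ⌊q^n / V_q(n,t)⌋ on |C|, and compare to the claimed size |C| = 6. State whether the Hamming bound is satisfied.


V_q(n, t) = 106, q^n = 1024, Hamming bound = 9, |C| = 6 ≤ bound (satisfied).

Step 1: Compute V_q(n, t) = Σ_{j=0}^2 C(n, j) (q−1)^j.
  j = 0: C(5,0)·(3)^0 = 1·1 = 1.
  j = 1: C(5,1)·(3)^1 = 5·3 = 15.
  j = 2: C(5,2)·(3)^2 = 10·9 = 90.
  V_q(n, t) = 1 + 15 + 90 = 106.
Step 2: q^n = 4^5 = 1024.
Step 3: Hamming bound ⌊q^n / V_q(n,t)⌋ = ⌊1024/106⌋ = 9.
Step 4: Compare |C| = 6 to 9: satisfied.
The claimed |C| lies below the Hamming bound.


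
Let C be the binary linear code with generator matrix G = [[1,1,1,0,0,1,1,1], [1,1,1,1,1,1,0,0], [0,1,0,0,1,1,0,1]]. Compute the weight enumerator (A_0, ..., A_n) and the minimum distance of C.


Weight distribution: A_0 = 1, A_4 = 5, A_6 = 2. Minimum distance d = 4.

Enumerate all 2^3 = 8 messages m ∈ F_2^3.
For each, compute codeword c = mG in F_2^8, then tally its weight.
  m = 000 → c = 00000000, weight = 0.
  m = 100 → c = 11100111, weight = 6.
  m = 010 → c = 11111100, weight = 6.
  m = 110 → c = 00011011, weight = 4.
  m = 001 → c = 01001101, weight = 4.
  m = 101 → c = 10101010, weight = 4.
  m = 011 → c = 10110001, weight = 4.
  m = 111 → c = 01010110, weight = 4.
Tally weights:
  weight 0: 1 codewords.
  weight 4: 5 codewords.
  weight 6: 2 codewords.
Minimum distance d = smallest w > 0 with A_w > 0 = 4.
Sanity: Σ A_w = 8 = 2^3 = 8 ✓.


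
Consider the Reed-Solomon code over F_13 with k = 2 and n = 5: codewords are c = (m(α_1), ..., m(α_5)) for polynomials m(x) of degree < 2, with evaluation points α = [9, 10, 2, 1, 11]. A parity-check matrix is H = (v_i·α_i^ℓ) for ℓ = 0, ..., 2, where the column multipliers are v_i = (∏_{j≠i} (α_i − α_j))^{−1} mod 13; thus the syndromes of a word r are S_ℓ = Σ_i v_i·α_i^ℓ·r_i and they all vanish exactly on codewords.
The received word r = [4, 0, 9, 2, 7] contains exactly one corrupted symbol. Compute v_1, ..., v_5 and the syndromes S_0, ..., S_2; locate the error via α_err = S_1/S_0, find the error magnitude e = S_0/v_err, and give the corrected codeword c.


S = (3, 1, 9), error at position 1, error magnitude e = 11, c = [6, 0, 9, 2, 7].

Step 1: column multipliers v_i = (∏_{j≠i}(α_i − α_j))^{−1} mod 13.
  i = 1 (α = 9): (9−10)(9−2)(9−1)(9−11) = (−1)·7·8·(−2) = 112 ≡ 8, so v_1 = 8^{−1} = 5 (mod 13).
  i = 2 (α = 10): (10−9)(10−2)(10−1)(10−11) = 1·8·9·(−1) = −72 ≡ 6, so v_2 = 6^{−1} = 11 (mod 13).
  i = 3 (α = 2): (2−9)(2−10)(2−1)(2−11) = (−7)·(−8)·1·(−9) = −504 ≡ 3, so v_3 = 3^{−1} = 9 (mod 13).
  i = 4 (α = 1): (1−9)(1−10)(1−2)(1−11) = (−8)·(−9)·(−1)·(−10) = 720 ≡ 5, so v_4 = 5^{−1} = 8 (mod 13).
  i = 5 (α = 11): (11−9)(11−10)(11−2)(11−1) = 2·1·9·10 = 180 ≡ 11, so v_5 = 11^{−1} = 6 (mod 13).
  v = [5, 11, 9, 8, 6].
Step 2: syndromes of r = [4, 0, 9, 2, 7] (all sums mod 13).
  S_0 = Σ v_i r_i = 5·4 + 11·0 + 9·9 + 8·2 + 6·7 = 159 ≡ 3.
  S_1 = Σ v_i α_i r_i = 5·9·4 + 11·10·0 + 9·2·9 + 8·1·2 + 6·11·7 = 820 ≡ 1.
  α_i^2 mod 13 = [3, 9, 4, 1, 4].
  S_2 = Σ v_i α_i^2 r_i = 5·3·4 + 11·9·0 + 9·4·9 + 8·1·2 + 6·4·7 = 568 ≡ 9.
  S = (3, 1, 9) ≠ 0, so r is not a codeword (an error is present).
Step 3: locate the error. For a single error e at position i, S_ℓ = v_i·e·α_i^ℓ, so α_err = S_1/S_0.
  S_0^{−1} = 3^{−1} = 9 (mod 13), so α_err = 1·9 = 9 ≡ 9 = α_1. Error position i = 1.
  Consistency check: S_2/S_1 = 9·1 = 9 ≡ 9 = α_err ✓ (single-error assumption holds).
Step 4: error magnitude e = S_0/v_1 = S_0·∏_{j≠1}(α_1 − α_j) = 3·8 = 24 ≡ 11 (mod 13).
Step 5: correct position 1: c_1 = r_1 − e = 4 − 11 ≡ 6 (mod 13). Hence c = [6, 0, 9, 2, 7].
  Check: interpolating c through the α_i gives m(x) = 8 + 7·x (degree < 2) with m(α_i) = c_i for every i, so c is indeed a codeword.


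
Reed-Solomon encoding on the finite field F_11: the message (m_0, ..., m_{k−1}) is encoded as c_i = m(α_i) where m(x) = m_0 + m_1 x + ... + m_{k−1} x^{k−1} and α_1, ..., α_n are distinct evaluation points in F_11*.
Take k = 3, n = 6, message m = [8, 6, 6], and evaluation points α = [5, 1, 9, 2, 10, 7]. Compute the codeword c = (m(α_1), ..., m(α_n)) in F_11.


c = [1, 9, 9, 0, 8, 3]

Message polynomial: m(x) = 8 + 6·x + 6·x^2 (mod 11).
For each evaluation point α_i, compute m(α_i) mod 11:
  α_1 = 5: Horner steps 6 → 3 → 1, so m(5) = 1.
  α_2 = 1: Horner steps 6 → 1 → 9, so m(1) = 9.
  α_3 = 9: Horner steps 6 → 5 → 9, so m(9) = 9.
  α_4 = 2: Horner steps 6 → 7 → 0, so m(2) = 0.
  α_5 = 10: Horner steps 6 → 0 → 8, so m(10) = 8.
  α_6 = 7: Horner steps 6 → 4 → 3, so m(7) = 3.
Codeword c = [1, 9, 9, 0, 8, 3] ∈ F_11^6.


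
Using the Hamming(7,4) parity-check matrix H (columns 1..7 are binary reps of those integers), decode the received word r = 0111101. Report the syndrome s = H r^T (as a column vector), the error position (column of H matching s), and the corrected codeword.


s = (1, 1, 1)^T, error position = 7, corrected codeword c = 0111100

Compute s = H r^T mod 2 one row at a time:
  s_1 = 1 + 1 + 0 + 1 = 3 ≡ 1 (mod 2).
  s_2 = 1 + 1 + 0 + 1 = 3 ≡ 1 (mod 2).
  s_3 = 0 + 1 + 1 + 1 = 3 ≡ 1 (mod 2).
s = (1, 1, 1)^T — this equals column 7 of H (binary 111), so error is at position 7.
Correct: flip bit 7 of r = 0111101 to get c = 0111100.


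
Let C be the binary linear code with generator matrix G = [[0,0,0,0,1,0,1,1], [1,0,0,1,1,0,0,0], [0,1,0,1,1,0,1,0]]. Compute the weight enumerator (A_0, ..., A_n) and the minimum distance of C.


Weight distribution: A_0 = 1, A_3 = 4, A_4 = 3. Minimum distance d = 3.

Enumerate all 2^3 = 8 messages m ∈ F_2^3.
For each, compute codeword c = mG in F_2^8, then tally its weight.
  m = 000 → c = 00000000, weight = 0.
  m = 100 → c = 00001011, weight = 3.
  m = 010 → c = 10011000, weight = 3.
  m = 110 → c = 10010011, weight = 4.
  m = 001 → c = 01011010, weight = 4.
  m = 101 → c = 01010001, weight = 3.
  m = 011 → c = 11000010, weight = 3.
  m = 111 → c = 11001001, weight = 4.
Tally weights:
  weight 0: 1 codewords.
  weight 3: 4 codewords.
  weight 4: 3 codewords.
Minimum distance d = smallest w > 0 with A_w > 0 = 3.
Sanity: Σ A_w = 8 = 2^3 = 8 ✓.


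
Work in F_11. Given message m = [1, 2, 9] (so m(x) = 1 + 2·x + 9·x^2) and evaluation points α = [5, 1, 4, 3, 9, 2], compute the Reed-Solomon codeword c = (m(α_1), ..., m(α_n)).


c = [5, 1, 10, 0, 0, 8]

Message polynomial: m(x) = 1 + 2·x + 9·x^2 (mod 11).
For each evaluation point α_i, compute m(α_i) mod 11:
  α_1 = 5: Horner steps 9 → 3 → 5, so m(5) = 5.
  α_2 = 1: Horner steps 9 → 0 → 1, so m(1) = 1.
  α_3 = 4: Horner steps 9 → 5 → 10, so m(4) = 10.
  α_4 = 3: Horner steps 9 → 7 → 0, so m(3) = 0.
  α_5 = 9: Horner steps 9 → 6 → 0, so m(9) = 0.
  α_6 = 2: Horner steps 9 → 9 → 8, so m(2) = 8.
Codeword c = [5, 1, 10, 0, 0, 8] ∈ F_11^6.


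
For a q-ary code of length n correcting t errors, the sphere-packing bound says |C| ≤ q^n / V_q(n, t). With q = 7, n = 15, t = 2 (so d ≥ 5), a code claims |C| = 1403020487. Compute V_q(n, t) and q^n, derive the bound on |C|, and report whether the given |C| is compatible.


V_q(n, t) = 3871, q^n = 4747561509943, Hamming bound = 1226443169, |C| = 1403020487 > bound (violated).

Step 1: Compute V_q(n, t) = Σ_{j=0}^2 C(n, j) (q−1)^j.
  j = 0: C(15,0)·(6)^0 = 1·1 = 1.
  j = 1: C(15,1)·(6)^1 = 15·6 = 90.
  j = 2: C(15,2)·(6)^2 = 105·36 = 3780.
  V_q(n, t) = 1 + 90 + 3780 = 3871.
Step 2: q^n = 7^15 = 4747561509943.
Step 3: Hamming bound ⌊q^n / V_q(n,t)⌋ = ⌊4747561509943/3871⌋ = 1226443169.
Step 4: Compare |C| = 1403020487 to 1226443169: violated.
The claimed |C| lies above the Hamming bound, so no 7-ary code of length 15 with d ≥ 5 can have 1403020487 codewords.


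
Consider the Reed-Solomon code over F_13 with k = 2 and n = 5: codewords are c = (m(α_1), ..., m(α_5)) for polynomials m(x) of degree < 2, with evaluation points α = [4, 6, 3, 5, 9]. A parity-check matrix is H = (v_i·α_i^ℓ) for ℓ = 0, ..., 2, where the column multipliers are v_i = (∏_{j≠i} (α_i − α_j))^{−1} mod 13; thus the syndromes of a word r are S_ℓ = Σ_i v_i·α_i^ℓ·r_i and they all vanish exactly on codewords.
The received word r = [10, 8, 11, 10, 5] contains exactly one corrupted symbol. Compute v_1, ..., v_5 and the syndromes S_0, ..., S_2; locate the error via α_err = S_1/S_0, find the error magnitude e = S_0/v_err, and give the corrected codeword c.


S = (5, 12, 8), error at position 4, error magnitude e = 1, c = [10, 8, 11, 9, 5].

Step 1: column multipliers v_i = (∏_{j≠i}(α_i − α_j))^{−1} mod 13.
  i = 1 (α = 4): (4−6)(4−3)(4−5)(4−9) = (−2)·1·(−1)·(−5) = −10 ≡ 3, so v_1 = 3^{−1} = 9 (mod 13).
  i = 2 (α = 6): (6−4)(6−3)(6−5)(6−9) = 2·3·1·(−3) = −18 ≡ 8, so v_2 = 8^{−1} = 5 (mod 13).
  i = 3 (α = 3): (3−4)(3−6)(3−5)(3−9) = (−1)·(−3)·(−2)·(−6) = 36 ≡ 10, so v_3 = 10^{−1} = 4 (mod 13).
  i = 4 (α = 5): (5−4)(5−6)(5−3)(5−9) = 1·(−1)·2·(−4) = 8 ≡ 8, so v_4 = 8^{−1} = 5 (mod 13).
  i = 5 (α = 9): (9−4)(9−6)(9−3)(9−5) = 5·3·6·4 = 360 ≡ 9, so v_5 = 9^{−1} = 3 (mod 13).
  v = [9, 5, 4, 5, 3].
Step 2: syndromes of r = [10, 8, 11, 10, 5] (all sums mod 13).
  S_0 = Σ v_i r_i = 9·10 + 5·8 + 4·11 + 5·10 + 3·5 = 239 ≡ 5.
  S_1 = Σ v_i α_i r_i = 9·4·10 + 5·6·8 + 4·3·11 + 5·5·10 + 3·9·5 = 1117 ≡ 12.
  α_i^2 mod 13 = [3, 10, 9, 12, 3].
  S_2 = Σ v_i α_i^2 r_i = 9·3·10 + 5·10·8 + 4·9·11 + 5·12·10 + 3·3·5 = 1711 ≡ 8.
  S = (5, 12, 8) ≠ 0, so r is not a codeword (an error is present).
Step 3: locate the error. For a single error e at position i, S_ℓ = v_i·e·α_i^ℓ, so α_err = S_1/S_0.
  S_0^{−1} = 5^{−1} = 8 (mod 13), so α_err = 12·8 = 96 ≡ 5 = α_4. Error position i = 4.
  Consistency check: S_2/S_1 = 8·12 = 96 ≡ 5 = α_err ✓ (single-error assumption holds).
Step 4: error magnitude e = S_0/v_4 = S_0·∏_{j≠4}(α_4 − α_j) = 5·8 = 40 ≡ 1 (mod 13).
Step 5: correct position 4: c_4 = r_4 − e = 10 − 1 ≡ 9 (mod 13). Hence c = [10, 8, 11, 9, 5].
  Check: interpolating c through the α_i gives m(x) = 1 + 12·x (degree < 2) with m(α_i) = c_i for every i, so c is indeed a codeword.


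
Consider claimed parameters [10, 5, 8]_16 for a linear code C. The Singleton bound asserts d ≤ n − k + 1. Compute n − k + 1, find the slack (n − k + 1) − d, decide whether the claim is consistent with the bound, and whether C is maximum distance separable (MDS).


Singleton RHS = n − k + 1 = 6, slack = -2, bound violated (no such code; not MDS).

Singleton bound: d ≤ n − k + 1.
Here n = 10, k = 5, so n − k + 1 = 6.
Given d = 8, check d ≤ 6: NO.
Slack = (n − k + 1) − d = -2.
The slack is negative: d = 8 exceeds n − k + 1 = 6 by 2, so the Singleton bound is violated and no linear [10, 5, 8]_16 code can exist. In particular it is not MDS (MDS requires d = n − k + 1 exactly).
Description: the claimed parameters are [10, 5, 8]_16; such a code would be impossible (violates the Singleton bound).


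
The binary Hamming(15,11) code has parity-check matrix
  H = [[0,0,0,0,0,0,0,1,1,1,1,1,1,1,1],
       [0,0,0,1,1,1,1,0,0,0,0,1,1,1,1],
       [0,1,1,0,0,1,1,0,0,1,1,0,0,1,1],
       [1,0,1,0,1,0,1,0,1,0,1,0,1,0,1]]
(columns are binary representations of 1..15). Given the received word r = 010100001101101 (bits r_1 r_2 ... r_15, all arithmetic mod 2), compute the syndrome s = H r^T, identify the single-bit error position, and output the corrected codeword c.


s = (1, 0, 1, 1)^T, error position = 11, corrected codeword c = 010100001111101

Compute s = H r^T mod 2 one row at a time:
  s_1 = 0 + 1 + 1 + 0 + 1 + 1 + 0 + 1 = 5 ≡ 1 (mod 2).
  s_2 = 1 + 0 + 0 + 0 + 1 + 1 + 0 + 1 = 4 ≡ 0 (mod 2).
  s_3 = 1 + 0 + 0 + 0 + 1 + 0 + 0 + 1 = 3 ≡ 1 (mod 2).
  s_4 = 0 + 0 + 0 + 0 + 1 + 0 + 1 + 1 = 3 ≡ 1 (mod 2).
s = (1, 0, 1, 1)^T — this equals column 11 of H (binary 1011), so error is at position 11.
Correct: flip bit 11 of r = 010100001101101 to get c = 010100001111101.


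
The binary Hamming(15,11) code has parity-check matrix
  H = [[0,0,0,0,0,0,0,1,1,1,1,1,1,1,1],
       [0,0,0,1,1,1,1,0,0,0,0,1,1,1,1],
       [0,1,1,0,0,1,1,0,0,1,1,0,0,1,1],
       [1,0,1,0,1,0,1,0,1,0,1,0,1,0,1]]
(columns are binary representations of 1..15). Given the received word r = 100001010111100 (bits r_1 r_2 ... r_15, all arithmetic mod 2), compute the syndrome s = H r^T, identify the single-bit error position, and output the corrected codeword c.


s = (1, 1, 1, 1)^T, error position = 15, corrected codeword c = 100001010111101

Compute s = H r^T mod 2 one row at a time:
  s_1 = 1 + 0 + 1 + 1 + 1 + 1 + 0 + 0 = 5 ≡ 1 (mod 2).
  s_2 = 0 + 0 + 1 + 0 + 1 + 1 + 0 + 0 = 3 ≡ 1 (mod 2).
  s_3 = 0 + 0 + 1 + 0 + 1 + 1 + 0 + 0 = 3 ≡ 1 (mod 2).
  s_4 = 1 + 0 + 0 + 0 + 0 + 1 + 1 + 0 = 3 ≡ 1 (mod 2).
s = (1, 1, 1, 1)^T — this equals column 15 of H (binary 1111), so error is at position 15.
Correct: flip bit 15 of r = 100001010111100 to get c = 100001010111101.


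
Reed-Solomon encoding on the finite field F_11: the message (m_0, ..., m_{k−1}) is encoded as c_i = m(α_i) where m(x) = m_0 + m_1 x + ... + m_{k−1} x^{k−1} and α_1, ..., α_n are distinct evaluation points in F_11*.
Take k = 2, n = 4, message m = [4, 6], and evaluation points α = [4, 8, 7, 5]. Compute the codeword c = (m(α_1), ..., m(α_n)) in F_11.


c = [6, 8, 2, 1]

Message polynomial: m(x) = 4 + 6·x (mod 11).
For each evaluation point α_i, compute m(α_i) mod 11:
  α_1 = 4: Horner steps 6 → 6, so m(4) = 6.
  α_2 = 8: Horner steps 6 → 8, so m(8) = 8.
  α_3 = 7: Horner steps 6 → 2, so m(7) = 2.
  α_4 = 5: Horner steps 6 → 1, so m(5) = 1.
Codeword c = [6, 8, 2, 1] ∈ F_11^4.


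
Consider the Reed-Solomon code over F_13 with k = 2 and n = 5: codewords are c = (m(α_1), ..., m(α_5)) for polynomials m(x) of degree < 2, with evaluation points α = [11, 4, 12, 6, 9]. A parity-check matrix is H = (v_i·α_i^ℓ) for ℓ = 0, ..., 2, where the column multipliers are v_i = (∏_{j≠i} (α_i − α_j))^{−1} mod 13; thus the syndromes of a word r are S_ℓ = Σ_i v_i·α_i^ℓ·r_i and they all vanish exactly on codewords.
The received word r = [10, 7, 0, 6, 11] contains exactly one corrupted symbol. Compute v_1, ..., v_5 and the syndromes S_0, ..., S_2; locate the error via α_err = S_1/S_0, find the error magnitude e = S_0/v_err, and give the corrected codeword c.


S = (10, 3, 10), error at position 3, error magnitude e = 10, c = [10, 7, 3, 6, 11].

Step 1: column multipliers v_i = (∏_{j≠i}(α_i − α_j))^{−1} mod 13.
  i = 1 (α = 11): (11−4)(11−12)(11−6)(11−9) = 7·(−1)·5·2 = −70 ≡ 8, so v_1 = 8^{−1} = 5 (mod 13).
  i = 2 (α = 4): (4−11)(4−12)(4−6)(4−9) = (−7)·(−8)·(−2)·(−5) = 560 ≡ 1, so v_2 = 1^{−1} = 1 (mod 13).
  i = 3 (α = 12): (12−11)(12−4)(12−6)(12−9) = 1·8·6·3 = 144 ≡ 1, so v_3 = 1^{−1} = 1 (mod 13).
  i = 4 (α = 6): (6−11)(6−4)(6−12)(6−9) = (−5)·2·(−6)·(−3) = −180 ≡ 2, so v_4 = 2^{−1} = 7 (mod 13).
  i = 5 (α = 9): (9−11)(9−4)(9−12)(9−6) = (−2)·5·(−3)·3 = 90 ≡ 12, so v_5 = 12^{−1} = 12 (mod 13).
  v = [5, 1, 1, 7, 12].
Step 2: syndromes of r = [10, 7, 0, 6, 11] (all sums mod 13).
  S_0 = Σ v_i r_i = 5·10 + 1·7 + 1·0 + 7·6 + 12·11 = 231 ≡ 10.
  S_1 = Σ v_i α_i r_i = 5·11·10 + 1·4·7 + 1·12·0 + 7·6·6 + 12·9·11 = 2018 ≡ 3.
  α_i^2 mod 13 = [4, 3, 1, 10, 3].
  S_2 = Σ v_i α_i^2 r_i = 5·4·10 + 1·3·7 + 1·1·0 + 7·10·6 + 12·3·11 = 1037 ≡ 10.
  S = (10, 3, 10) ≠ 0, so r is not a codeword (an error is present).
Step 3: locate the error. For a single error e at position i, S_ℓ = v_i·e·α_i^ℓ, so α_err = S_1/S_0.
  S_0^{−1} = 10^{−1} = 4 (mod 13), so α_err = 3·4 = 12 ≡ 12 = α_3. Error position i = 3.
  Consistency check: S_2/S_1 = 10·9 = 90 ≡ 12 = α_err ✓ (single-error assumption holds).
Step 4: error magnitude e = S_0/v_3 = S_0·∏_{j≠3}(α_3 − α_j) = 10·1 = 10 ≡ 10 (mod 13).
Step 5: correct position 3: c_3 = r_3 − e = 0 − 10 ≡ 3 (mod 13). Hence c = [10, 7, 3, 6, 11].
  Check: interpolating c through the α_i gives m(x) = 9 + 6·x (degree < 2) with m(α_i) = c_i for every i, so c is indeed a codeword.
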